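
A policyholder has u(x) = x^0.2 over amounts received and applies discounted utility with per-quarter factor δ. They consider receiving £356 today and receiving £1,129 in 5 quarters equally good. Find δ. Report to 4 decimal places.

δ ≈ 0.9549

The payoff in 5 quarters is discounted by δ^5, so u(356) = δ^5·u(1129) and δ^5 = u(356)/u(1129).
With u(x) = x^0.2: δ^5 = 356^0.2/1129^0.2 = (356/1129)^0.2 = 0.79387.
Taking the 5th root: δ = 0.79387^(1/5) ≈ 0.9549.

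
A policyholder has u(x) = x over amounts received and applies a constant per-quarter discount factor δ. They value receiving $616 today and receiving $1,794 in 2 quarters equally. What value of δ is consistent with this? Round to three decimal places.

δ ≈ 0.586

Equating discounted utilities: u(616) = δ^2·u(1794) ⇒ δ^2 = u(616)/u(1794).
With u(x) = x: δ^2 = 616/1794 = 0.34337.
Taking the square root: δ = 0.34337^(1/2) ≈ 0.586.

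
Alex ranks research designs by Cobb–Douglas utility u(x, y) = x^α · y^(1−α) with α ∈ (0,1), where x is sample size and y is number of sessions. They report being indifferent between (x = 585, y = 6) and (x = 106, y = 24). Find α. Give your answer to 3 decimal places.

The Cobb–Douglas utilities coincide, so 585^α·6^(1−α) = 106^α·24^(1−α).
Taking logs: α·ln 585 + (1−α)·ln 6 = α·ln 106 + (1−α)·ln 24, i.e. α·1.708173 = (1−α)·1.386294.
Thus α·(3.094467) = 1.386294, so α = 1.386294/3.094467 ≈ 0.448.

α ≈ 0.448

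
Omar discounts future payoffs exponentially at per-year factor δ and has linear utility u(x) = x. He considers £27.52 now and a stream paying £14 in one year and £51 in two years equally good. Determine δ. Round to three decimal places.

The stream is worth 14δ + 51δ² today, so 14δ + 51δ² = 27.52.
So 51δ² + 14δ − 27.52 = 0.
δ = (−14 + √(14² + 4·51·27.52)) / (2·51) = (−14 + √5810.08) / 102 ≈ 0.610.

δ ≈ 0.610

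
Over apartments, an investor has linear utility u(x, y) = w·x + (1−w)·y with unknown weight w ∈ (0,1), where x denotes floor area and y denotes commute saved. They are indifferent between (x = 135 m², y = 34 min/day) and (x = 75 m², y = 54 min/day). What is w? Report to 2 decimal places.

Equating utilities: w·135 + (1−w)·34 = w·75 + (1−w)·54.
Collecting terms: w·60 = (1−w)·20.
So w/(1−w) = 20/60 = 0.3333, giving w = 20/(60+20) = 0.25.

w = 0.25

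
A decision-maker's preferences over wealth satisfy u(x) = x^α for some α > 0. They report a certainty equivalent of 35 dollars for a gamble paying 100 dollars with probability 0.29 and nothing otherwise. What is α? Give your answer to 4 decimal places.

α ≈ 1.1791

The lottery's expected utility is 0.29·u(100) + 0.71·u(0) = 0.29·100^α (since u(0) = 0 for α > 0).
Setting u(35) equal to that: 35^α = 0.29·100^α ⇒ (35/100)^α = 0.29.
α = ln(0.29) / ln(35/100) = -1.2378744/-1.0498221 ≈ 1.1791.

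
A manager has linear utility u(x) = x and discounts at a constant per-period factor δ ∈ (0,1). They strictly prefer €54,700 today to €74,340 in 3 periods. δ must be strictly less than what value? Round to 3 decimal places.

δ < 0.903

Under u(x) = x this choice says 54700 > δ^3·74340.
So δ^3 < 54700/74340 = 0.73581; taking the cube root of both positive sides preserves the inequality.
δ < 0.73581^(1/3) = 0.903.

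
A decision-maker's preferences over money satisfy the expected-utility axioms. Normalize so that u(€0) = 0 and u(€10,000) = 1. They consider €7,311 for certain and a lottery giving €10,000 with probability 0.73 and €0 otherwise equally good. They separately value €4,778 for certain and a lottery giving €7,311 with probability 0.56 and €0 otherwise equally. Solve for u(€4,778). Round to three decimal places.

The first gamble pins u(€7,311): it must equal 0.73·1 + 0.27·0 = 0.73.
Chaining: u(€4,778) = 0.56·0.73 + 0.44·0.00 = 0.4088.

0.409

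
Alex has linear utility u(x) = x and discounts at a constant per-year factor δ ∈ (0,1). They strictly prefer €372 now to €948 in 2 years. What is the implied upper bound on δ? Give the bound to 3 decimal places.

Under u(x) = x this choice says 372 > δ^2·948.
So δ^2 < 372/948 = 0.39241; taking the square root of both positive sides preserves the inequality.
δ < (372/948)^(1/2) ≈ 0.626.

δ < 0.626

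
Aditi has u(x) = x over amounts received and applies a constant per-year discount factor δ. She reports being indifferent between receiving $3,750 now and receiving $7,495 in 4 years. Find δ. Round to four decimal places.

δ ≈ 0.8410

Indifference means u(3750) = δ^4 · u(7495), so δ^4 = u(3750)/u(7495).
With u(x) = x: δ^4 = 3750/7495 = 0.50033.
Hence δ = (0.50033)^(1/4) = 0.841037.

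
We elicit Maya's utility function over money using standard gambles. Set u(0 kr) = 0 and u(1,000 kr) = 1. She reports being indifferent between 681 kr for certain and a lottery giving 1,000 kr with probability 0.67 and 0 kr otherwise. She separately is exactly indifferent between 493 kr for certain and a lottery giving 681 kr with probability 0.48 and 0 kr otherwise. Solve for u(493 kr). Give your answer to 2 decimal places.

From the first indifference, u(681 kr) = 0.67·u(1,000 kr) + 0.33·u(0 kr) = 0.67·1 + 0.33·0 = 0.67.
The second indifference gives u(493 kr) = 0.48·u(681 kr) + 0.52·u(0 kr) = 0.48·0.67 + 0.52·0.00 = 0.3216.

0.32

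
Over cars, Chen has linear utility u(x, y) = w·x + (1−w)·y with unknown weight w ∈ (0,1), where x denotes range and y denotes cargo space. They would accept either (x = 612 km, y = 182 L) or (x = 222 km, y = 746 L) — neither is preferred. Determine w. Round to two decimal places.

w = 0.59

Indifference: w·612 + (1−w)·182 = w·222 + (1−w)·746.
Collecting terms: w·390 = (1−w)·564.
Hence w = 564/(390+564) = 564/954 = 0.59.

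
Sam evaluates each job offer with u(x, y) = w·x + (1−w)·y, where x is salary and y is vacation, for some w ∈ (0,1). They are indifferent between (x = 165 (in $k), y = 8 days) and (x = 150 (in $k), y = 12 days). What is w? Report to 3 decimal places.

Indifference: w·165 + (1−w)·8 = w·150 + (1−w)·12.
Collecting terms: w·15 = (1−w)·4.
So w/(1−w) = 4/15 = 0.2667, giving w = 4/(15+4) = 0.211.

w = 0.211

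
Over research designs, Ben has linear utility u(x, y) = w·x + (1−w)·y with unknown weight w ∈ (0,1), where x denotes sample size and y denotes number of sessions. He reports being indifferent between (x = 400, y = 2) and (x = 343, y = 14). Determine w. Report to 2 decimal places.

Equating utilities: w·400 + (1−w)·2 = w·343 + (1−w)·14.
Rearranging, 57·w − 12·(1−w) = 0.
So w/(1−w) = 12/57 = 0.2105, giving w = 12/(57+12) = 0.17.

w = 0.17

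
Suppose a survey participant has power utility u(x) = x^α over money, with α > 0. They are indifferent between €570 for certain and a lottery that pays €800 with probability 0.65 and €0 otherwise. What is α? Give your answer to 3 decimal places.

Since u(0) = 0, the lottery's EU is 0.65·800^α.
Setting u(570) equal to that: 570^α = 0.65·800^α ⇒ (570/800)^α = 0.65.
Take logs: α = ln 0.65 / ln(570/800) ≈ 1.27084.

α ≈ 1.271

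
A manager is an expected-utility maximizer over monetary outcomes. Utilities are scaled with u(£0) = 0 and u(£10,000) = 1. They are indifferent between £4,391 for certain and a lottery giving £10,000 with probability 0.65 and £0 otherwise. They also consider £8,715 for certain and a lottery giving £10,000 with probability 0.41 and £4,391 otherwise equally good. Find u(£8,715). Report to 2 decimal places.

0.79

From the first indifference, u(£4,391) = 0.65·u(£10,000) + 0.35·u(£0) = 0.65·1 + 0.35·0 = 0.65.
Then u(£8,715) = 0.41·u(£10,000) + 0.59·u(£4,391) = 0.41·1.00 + 0.59·0.65 = 0.7935.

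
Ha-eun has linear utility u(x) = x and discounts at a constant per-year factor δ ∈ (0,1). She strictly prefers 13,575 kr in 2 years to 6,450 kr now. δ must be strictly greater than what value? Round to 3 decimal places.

Comparing present values: 6450 < δ^2·13575.
So δ^2 > 6450/13575 = 0.47514; taking the square root of both positive sides preserves the inequality.
δ > 0.47514^(1/2) = 0.689.

δ > 0.689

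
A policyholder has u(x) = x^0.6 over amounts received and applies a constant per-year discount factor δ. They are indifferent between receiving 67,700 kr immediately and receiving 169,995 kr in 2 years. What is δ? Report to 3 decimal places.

Indifference means u(67700) = δ^2 · u(169995), so δ^2 = u(67700)/u(169995).
With u(x) = x^0.6: δ^2 = 67700^0.6/169995^0.6 = (67700/169995)^0.6 = 0.57556.
Taking the square root: δ = 0.57556^(1/2) ≈ 0.759.

δ ≈ 0.759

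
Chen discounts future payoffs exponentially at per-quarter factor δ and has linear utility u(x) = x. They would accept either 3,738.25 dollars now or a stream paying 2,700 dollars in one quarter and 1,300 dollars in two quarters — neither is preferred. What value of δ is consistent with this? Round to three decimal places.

δ ≈ 0.950

The stream is worth 2700δ + 1300δ² today, so 2700δ + 1300δ² = 3738.25.
That is, 1300δ² + 2700δ − 3738.25 = 0, a quadratic in δ.
By the quadratic formula (taking the positive root), δ = (−2700 + √26728900.00) / 2600 ≈ 0.950.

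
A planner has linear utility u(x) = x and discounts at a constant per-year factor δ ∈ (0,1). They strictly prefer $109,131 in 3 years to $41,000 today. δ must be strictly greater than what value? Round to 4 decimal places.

The preference means 41000 < δ^3·109131.
So δ^3 > 41000/109131 = 0.37570; taking the cube root of both positive sides preserves the inequality.
δ > (41000/109131)^(1/3) ≈ 0.7216.

δ > 0.7216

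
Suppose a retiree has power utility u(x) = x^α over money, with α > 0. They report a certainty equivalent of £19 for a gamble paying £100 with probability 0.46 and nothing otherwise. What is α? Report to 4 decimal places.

Since u(0) = 0, the lottery's EU is 0.46·100^α.
Indifference: 19^α = 0.46·100^α, so (19/100)^α = 0.46.
α = ln(0.46) / ln(19/100) = -0.7765288/-1.6607312 ≈ 0.4676.

α ≈ 0.4676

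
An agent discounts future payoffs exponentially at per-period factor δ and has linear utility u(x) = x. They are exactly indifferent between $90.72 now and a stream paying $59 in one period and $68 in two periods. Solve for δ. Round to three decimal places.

δ ≈ 0.800

Present value of the stream is 59·δ + 68·δ². Indifference gives 59δ + 68δ² = 90.72.
Rearranged: 68δ² + 59δ − 90.72 = 0.
The positive root is δ = [−59 + √(59² + 4·68·90.72)] / (2·68) = (−59 + 167.800)/136 ≈ 0.800.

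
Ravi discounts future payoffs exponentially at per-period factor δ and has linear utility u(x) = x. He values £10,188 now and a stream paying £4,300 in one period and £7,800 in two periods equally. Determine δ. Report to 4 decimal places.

δ ≈ 0.9000

Present value of the stream is 4300·δ + 7800·δ². Indifference gives 4300δ + 7800δ² = 10188.
So 7800δ² + 4300δ − 10188 = 0.
δ = (−4300 + √(4300² + 4·7800·10188)) / (2·7800) = (−4300 + √336355600.00) / 15600 ≈ 0.9000.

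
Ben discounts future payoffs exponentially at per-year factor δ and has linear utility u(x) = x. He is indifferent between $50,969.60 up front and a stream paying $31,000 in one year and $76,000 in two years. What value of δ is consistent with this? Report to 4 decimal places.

The stream is worth 31000δ + 76000δ² today, so 31000δ + 76000δ² = 50969.60.
So 76000δ² + 31000δ − 50969.60 = 0.
δ = (−31000 + √(31000² + 4·76000·50969.60)) / (2·76000) = (−31000 + √16455758400.00) / 152000 ≈ 0.6400.

δ ≈ 0.6400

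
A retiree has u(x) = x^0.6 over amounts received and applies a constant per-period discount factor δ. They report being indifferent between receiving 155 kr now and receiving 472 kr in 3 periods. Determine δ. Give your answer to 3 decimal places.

δ ≈ 0.800

Indifference means u(155) = δ^3 · u(472), so δ^3 = u(155)/u(472).
With u(x) = x^0.6: δ^3 = 155^0.6/472^0.6 = (155/472)^0.6 = 0.51267.
So δ = 0.51267^(1/3) ≈ 0.800.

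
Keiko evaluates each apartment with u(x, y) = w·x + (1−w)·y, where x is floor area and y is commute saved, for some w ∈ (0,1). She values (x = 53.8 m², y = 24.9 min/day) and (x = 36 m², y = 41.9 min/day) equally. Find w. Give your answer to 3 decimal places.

Equating utilities: w·53.8 + (1−w)·24.9 = w·36 + (1−w)·41.9.
Rearranging, 17.8·w − 17·(1−w) = 0.
The marginal rate of substitution is 17/17.8, so w = 17/(17.8+17) = 0.489.

w = 0.489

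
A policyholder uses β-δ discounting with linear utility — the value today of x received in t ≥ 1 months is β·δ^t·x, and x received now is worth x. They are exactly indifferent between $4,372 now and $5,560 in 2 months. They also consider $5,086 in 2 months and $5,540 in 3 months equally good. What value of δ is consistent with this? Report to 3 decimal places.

δ ≈ 0.918

From the later pair, β·δ^2·5086 = β·δ^3·5540; dividing through, δ = 5086/5540 = 0.91805.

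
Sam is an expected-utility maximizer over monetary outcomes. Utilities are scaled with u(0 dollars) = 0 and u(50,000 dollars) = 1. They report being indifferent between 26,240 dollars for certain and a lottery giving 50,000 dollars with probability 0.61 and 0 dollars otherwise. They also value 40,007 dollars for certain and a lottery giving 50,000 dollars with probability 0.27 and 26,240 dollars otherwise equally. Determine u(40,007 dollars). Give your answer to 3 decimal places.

The first gamble pins u(26,240 dollars): it must equal 0.61·1 + 0.39·0 = 0.61.
Then u(40,007 dollars) = 0.27·u(50,000 dollars) + 0.73·u(26,240 dollars) = 0.27·1.00 + 0.73·0.61 = 0.7153.

0.715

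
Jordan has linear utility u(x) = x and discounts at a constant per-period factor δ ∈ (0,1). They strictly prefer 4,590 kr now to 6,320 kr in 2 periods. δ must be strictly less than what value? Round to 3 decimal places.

Comparing present values: 4590 > δ^2·6320.
So δ^2 < 4590/6320 = 0.72627; taking the square root of both positive sides preserves the inequality.
δ < (4590/6320)^(1/2) ≈ 0.852.

δ < 0.852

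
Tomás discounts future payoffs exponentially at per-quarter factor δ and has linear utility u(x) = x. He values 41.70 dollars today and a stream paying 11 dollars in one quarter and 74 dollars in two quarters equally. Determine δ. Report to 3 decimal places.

Present value of the stream is 11·δ + 74·δ². Indifference gives 11δ + 74δ² = 41.70.
That is, 74δ² + 11δ − 41.70 = 0, a quadratic in δ.
By the quadratic formula (taking the positive root), δ = (−11 + √12464.20) / 148 ≈ 0.680.

δ ≈ 0.680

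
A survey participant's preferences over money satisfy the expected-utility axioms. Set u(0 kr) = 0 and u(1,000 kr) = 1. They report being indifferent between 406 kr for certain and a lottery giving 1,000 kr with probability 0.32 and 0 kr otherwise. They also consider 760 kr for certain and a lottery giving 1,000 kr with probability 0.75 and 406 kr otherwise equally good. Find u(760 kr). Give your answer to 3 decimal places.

0.830

First, u(406 kr) = 0.32·u(1,000 kr) + 0.68·u(0 kr) = 0.32.
The second indifference gives u(760 kr) = 0.75·u(1,000 kr) + 0.25·u(406 kr) = 0.75·1.00 + 0.25·0.32 = 0.8300.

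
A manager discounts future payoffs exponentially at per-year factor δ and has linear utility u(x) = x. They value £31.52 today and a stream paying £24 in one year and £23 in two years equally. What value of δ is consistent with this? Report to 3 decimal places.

δ ≈ 0.760

Present value of the stream is 24·δ + 23·δ². Indifference gives 24δ + 23δ² = 31.52.
So 23δ² + 24δ − 31.52 = 0.
The positive root is δ = [−24 + √(24² + 4·23·31.52)] / (2·23) = (−24 + 58.956)/46 ≈ 0.760.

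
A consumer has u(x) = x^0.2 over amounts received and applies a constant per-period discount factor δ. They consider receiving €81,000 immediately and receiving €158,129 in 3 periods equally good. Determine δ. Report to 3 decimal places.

δ ≈ 0.956

Equating discounted utilities: u(81000) = δ^3·u(158129) ⇒ δ^3 = u(81000)/u(158129).
Since u(x) = x^0.2, δ^3 = (81000/158129)^0.2 = 0.51224^0.2 = 0.87477.
Hence δ = (0.87477)^(1/3) = 0.95638.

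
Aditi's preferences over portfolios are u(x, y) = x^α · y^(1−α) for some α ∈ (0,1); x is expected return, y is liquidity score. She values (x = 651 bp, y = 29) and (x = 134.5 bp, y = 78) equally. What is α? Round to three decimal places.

Indifference: 651^α · 29^(1−α) = 134.5^α · 78^(1−α).
Rearrange to (651/134.5)^α = (78/29)^(1−α) and take logs: α·1.576945 = (1−α)·0.989413.
With A = 1.576945 and B = 0.989413: α·A = (1−α)·B, so α = B/(A+B) = 0.989413/2.566358 ≈ 0.386.

α ≈ 0.386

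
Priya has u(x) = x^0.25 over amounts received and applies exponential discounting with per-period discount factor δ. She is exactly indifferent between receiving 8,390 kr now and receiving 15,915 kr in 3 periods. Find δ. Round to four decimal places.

Indifference means u(8390) = δ^3 · u(15915), so δ^3 = u(8390)/u(15915).
Since u(x) = x^0.25, δ^3 = (8390/15915)^0.25 = 0.52718^0.25 = 0.85210.
Taking the cube root: δ = 0.85210^(1/3) ≈ 0.9480.

δ ≈ 0.9480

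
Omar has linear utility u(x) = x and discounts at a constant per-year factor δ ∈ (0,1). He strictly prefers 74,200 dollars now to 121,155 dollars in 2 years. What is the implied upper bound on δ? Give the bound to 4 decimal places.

Comparing present values: 74200 > δ^2·121155.
Dividing by 121155: δ^2 < 0.61244. Both sides are positive, so the square root keeps the direction.
δ < 0.61244^(1/2) = 0.7826.

δ < 0.7826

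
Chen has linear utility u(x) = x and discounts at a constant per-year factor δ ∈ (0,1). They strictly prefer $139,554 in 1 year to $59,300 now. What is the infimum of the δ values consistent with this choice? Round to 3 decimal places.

δ > 0.425

The preference means 59300 < δ·139554.
Dividing through by 139554 gives δ > 0.42493.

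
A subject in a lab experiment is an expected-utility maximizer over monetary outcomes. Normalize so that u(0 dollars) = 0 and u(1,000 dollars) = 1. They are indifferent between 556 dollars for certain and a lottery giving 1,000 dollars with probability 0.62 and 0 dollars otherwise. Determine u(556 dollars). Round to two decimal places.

0.62

The indifference gives u(556 dollars) = 0.62·u(1,000 dollars) + 0.38·u(0 dollars) = 0.62·1 + 0.38·0 = 0.62.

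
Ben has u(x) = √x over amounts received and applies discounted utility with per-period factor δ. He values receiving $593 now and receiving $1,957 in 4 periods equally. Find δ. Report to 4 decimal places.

δ ≈ 0.8614

Equating discounted utilities: u(593) = δ^4·u(1957) ⇒ δ^4 = u(593)/u(1957).
Since u(x) = √x, δ^4 = √(593/1957) = 0.55047.
So δ = 0.55047^(1/4) ≈ 0.8614.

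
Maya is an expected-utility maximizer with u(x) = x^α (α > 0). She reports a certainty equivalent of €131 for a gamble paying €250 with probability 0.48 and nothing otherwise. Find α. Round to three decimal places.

Since u(0) = 0, the lottery's EU is 0.48·250^α.
Equating: 131^α = 0.48·250^α, i.e. 0.5240^α = 0.48.
Taking logs: α·ln(131/250) = ln(0.48), so α = -0.733969 / -0.646264 ≈ 1.136.

α ≈ 1.136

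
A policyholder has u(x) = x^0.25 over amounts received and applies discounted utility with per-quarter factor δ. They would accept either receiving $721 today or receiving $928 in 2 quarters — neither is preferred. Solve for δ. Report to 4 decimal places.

δ ≈ 0.9689

Equating discounted utilities: u(721) = δ^2·u(928) ⇒ δ^2 = u(721)/u(928).
Since u(x) = x^0.25, δ^2 = (721/928)^0.25 = 0.77694^0.25 = 0.93885.
Hence δ = (0.93885)^(1/2) = 0.968943.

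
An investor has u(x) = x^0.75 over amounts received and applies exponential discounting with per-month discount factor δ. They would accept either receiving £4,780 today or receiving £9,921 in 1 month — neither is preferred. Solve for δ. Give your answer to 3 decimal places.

δ ≈ 0.578

The payoff in 1 month is discounted by δ, so u(4780) = δ·u(9921) and δ = u(4780)/u(9921).
With u(x) = x^0.75: δ = 4780^0.75/9921^0.75 = (4780/9921)^0.75 = 0.57830.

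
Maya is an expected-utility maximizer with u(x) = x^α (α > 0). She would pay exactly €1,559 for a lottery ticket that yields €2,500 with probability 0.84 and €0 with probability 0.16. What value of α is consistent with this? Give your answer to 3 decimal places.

α ≈ 0.369

The lottery's expected utility is 0.84·u(2500) + 0.16·u(0) = 0.84·2500^α (since u(0) = 0 for α > 0).
Indifference: 1559^α = 0.84·2500^α, so (1559/2500)^α = 0.84.
α = ln(0.84) / ln(1559/2500) = -0.174353/-0.472246 ≈ 0.369.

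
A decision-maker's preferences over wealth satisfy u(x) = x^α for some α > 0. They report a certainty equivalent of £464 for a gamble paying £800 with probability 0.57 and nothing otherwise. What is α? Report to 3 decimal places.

EU(lottery) = 0.57·800^α + 0.43·0 = 0.57·800^α.
Equating: 464^α = 0.57·800^α, i.e. 0.5800^α = 0.57.
Take logs: α = ln 0.57 / ln(464/800) ≈ 1.03193.

α ≈ 1.032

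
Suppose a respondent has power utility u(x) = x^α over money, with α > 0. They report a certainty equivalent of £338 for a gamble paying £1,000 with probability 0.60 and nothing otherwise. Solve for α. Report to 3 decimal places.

α ≈ 0.471

EU(lottery) = 0.60·1000^α + 0.40·0 = 0.60·1000^α.
Indifference: 338^α = 0.60·1000^α, so (338/1000)^α = 0.60.
Take logs: α = ln 0.60 / ln(338/1000) ≈ 0.47093.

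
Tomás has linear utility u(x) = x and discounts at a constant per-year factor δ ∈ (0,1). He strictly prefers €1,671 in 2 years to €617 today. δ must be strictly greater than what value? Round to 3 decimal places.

δ > 0.608

Comparing present values: 617 < δ^2·1671.
So δ^2 > 617/1671 = 0.36924; taking the square root of both positive sides preserves the inequality.
δ > (617/1671)^(1/2) ≈ 0.608.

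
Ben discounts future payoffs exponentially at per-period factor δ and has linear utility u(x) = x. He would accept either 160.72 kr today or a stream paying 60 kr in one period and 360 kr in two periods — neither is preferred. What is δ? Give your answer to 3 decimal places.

δ ≈ 0.590

The stream is worth 60δ + 360δ² today, so 60δ + 360δ² = 160.72.
So 360δ² + 60δ − 160.72 = 0.
The positive root is δ = [−60 + √(60² + 4·360·160.72)] / (2·360) = (−60 + 484.806)/720 ≈ 0.590.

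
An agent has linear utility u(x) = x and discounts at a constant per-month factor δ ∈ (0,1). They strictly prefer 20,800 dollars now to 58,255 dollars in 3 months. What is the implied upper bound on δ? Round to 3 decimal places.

Comparing present values: 20800 > δ^3·58255.
So δ^3 < 20800/58255 = 0.35705; taking the cube root of both positive sides preserves the inequality.
δ < (20800/58255)^(1/3) ≈ 0.709.

δ < 0.709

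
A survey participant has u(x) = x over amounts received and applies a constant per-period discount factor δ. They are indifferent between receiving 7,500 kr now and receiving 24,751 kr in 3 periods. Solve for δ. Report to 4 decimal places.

The payoff in 3 periods is discounted by δ^3, so u(7500) = δ^3·u(24751) and δ^3 = u(7500)/u(24751).
With u(x) = x: δ^3 = 7500/24751 = 0.30302.
Hence δ = (0.30302)^(1/3) = 0.671670.

δ ≈ 0.6717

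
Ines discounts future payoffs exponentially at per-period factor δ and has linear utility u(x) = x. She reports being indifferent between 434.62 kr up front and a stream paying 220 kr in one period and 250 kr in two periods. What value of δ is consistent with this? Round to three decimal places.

δ ≈ 0.950

Equating present values: 434.62 = 220δ + 250δ².
So 250δ² + 220δ − 434.62 = 0.
The positive root is δ = [−220 + √(220² + 4·250·434.62)] / (2·250) = (−220 + 694.996)/500 ≈ 0.950.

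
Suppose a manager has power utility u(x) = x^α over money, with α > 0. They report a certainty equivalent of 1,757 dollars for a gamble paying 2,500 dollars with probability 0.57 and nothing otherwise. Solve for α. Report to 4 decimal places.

α ≈ 1.5938

The lottery's expected utility is 0.57·u(2500) + 0.43·u(0) = 0.57·2500^α (since u(0) = 0 for α > 0).
Indifference: 1757^α = 0.57·2500^α, so (1757/2500)^α = 0.57.
α = ln(0.57) / ln(1757/2500) = -0.5621189/-0.3526829 ≈ 1.5938.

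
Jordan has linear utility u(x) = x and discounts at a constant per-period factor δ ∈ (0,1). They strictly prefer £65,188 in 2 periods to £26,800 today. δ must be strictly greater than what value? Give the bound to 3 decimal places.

δ > 0.641

The preference means 26800 < δ^2·65188.
Dividing by 65188: δ^2 > 0.41112. Both sides are positive, so the square root keeps the direction.
δ > 0.41112^(1/2) = 0.641.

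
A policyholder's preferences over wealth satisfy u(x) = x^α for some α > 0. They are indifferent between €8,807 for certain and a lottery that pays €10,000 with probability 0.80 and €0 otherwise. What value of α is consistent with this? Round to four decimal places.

α ≈ 1.7565

EU(lottery) = 0.80·10000^α + 0.20·0 = 0.80·10000^α.
Setting u(8807) equal to that: 8807^α = 0.80·10000^α ⇒ (8807/10000)^α = 0.80.
Taking logs: α·ln(8807/10000) = ln(0.80), so α = -0.2231436 / -0.1270382 ≈ 1.7565.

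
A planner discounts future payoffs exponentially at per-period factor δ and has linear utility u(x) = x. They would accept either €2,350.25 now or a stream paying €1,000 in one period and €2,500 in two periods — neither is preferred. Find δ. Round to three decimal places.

Equating present values: 2350.25 = 1000δ + 2500δ².
So 2500δ² + 1000δ − 2350.25 = 0.
The positive root is δ = [−1000 + √(1000² + 4·2500·2350.25)] / (2·2500) = (−1000 + 4950.000)/5000 ≈ 0.790.

δ ≈ 0.790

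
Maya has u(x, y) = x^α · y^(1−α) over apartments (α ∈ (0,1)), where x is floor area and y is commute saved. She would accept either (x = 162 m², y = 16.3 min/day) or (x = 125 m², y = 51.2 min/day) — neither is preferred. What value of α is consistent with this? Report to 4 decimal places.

The Cobb–Douglas utilities coincide, so 162^α·16.3^(1−α) = 125^α·51.2^(1−α).
(162/125)^α = (51.2/16.3)^(1−α); take logs: α·ln(162/125) = (1−α)·ln(51.2/16.3), i.e. α·0.2592826 = (1−α)·1.1445744.
Thus α·(1.4038570) = 1.1445744, so α = 1.1445744/1.4038570 ≈ 0.8153.

α ≈ 0.8153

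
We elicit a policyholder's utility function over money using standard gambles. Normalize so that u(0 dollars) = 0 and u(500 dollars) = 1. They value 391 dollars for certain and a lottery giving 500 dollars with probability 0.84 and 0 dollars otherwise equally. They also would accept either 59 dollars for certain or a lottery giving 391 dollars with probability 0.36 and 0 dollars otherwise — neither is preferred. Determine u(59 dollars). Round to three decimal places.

First, u(391 dollars) = 0.84·u(500 dollars) + 0.16·u(0 dollars) = 0.84.
The second indifference gives u(59 dollars) = 0.36·u(391 dollars) + 0.64·u(0 dollars) = 0.36·0.84 + 0.64·0.00 = 0.3024.

0.302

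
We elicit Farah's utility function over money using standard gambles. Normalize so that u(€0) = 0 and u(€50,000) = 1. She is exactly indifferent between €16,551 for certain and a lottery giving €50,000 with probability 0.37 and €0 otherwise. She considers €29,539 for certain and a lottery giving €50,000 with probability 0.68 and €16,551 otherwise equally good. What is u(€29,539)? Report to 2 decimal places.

The first gamble pins u(€16,551): it must equal 0.37·1 + 0.63·0 = 0.37.
The second indifference gives u(€29,539) = 0.68·u(€50,000) + 0.32·u(€16,551) = 0.68·1.00 + 0.32·0.37 = 0.7984.

0.80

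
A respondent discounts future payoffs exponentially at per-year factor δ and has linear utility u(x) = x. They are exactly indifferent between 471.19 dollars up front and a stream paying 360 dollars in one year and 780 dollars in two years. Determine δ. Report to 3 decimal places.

Equating present values: 471.19 = 360δ + 780δ².
Rearranged: 780δ² + 360δ − 471.19 = 0.
The positive root is δ = [−360 + √(360² + 4·780·471.19)] / (2·780) = (−360 + 1264.798)/1560 ≈ 0.580.

δ ≈ 0.580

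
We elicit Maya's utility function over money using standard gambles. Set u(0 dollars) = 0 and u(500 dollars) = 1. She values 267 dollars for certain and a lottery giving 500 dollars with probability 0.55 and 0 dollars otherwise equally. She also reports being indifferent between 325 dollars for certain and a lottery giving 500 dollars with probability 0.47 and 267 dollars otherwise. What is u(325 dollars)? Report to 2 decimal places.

From the first indifference, u(267 dollars) = 0.55·u(500 dollars) + 0.45·u(0 dollars) = 0.55·1 + 0.45·0 = 0.55.
Then u(325 dollars) = 0.47·u(500 dollars) + 0.53·u(267 dollars) = 0.47·1.00 + 0.53·0.55 = 0.7615.

0.76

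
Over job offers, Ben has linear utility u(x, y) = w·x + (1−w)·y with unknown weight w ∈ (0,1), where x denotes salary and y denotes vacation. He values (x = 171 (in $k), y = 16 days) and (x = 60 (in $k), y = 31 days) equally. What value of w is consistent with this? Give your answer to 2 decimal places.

w = 0.12

Equating utilities: w·171 + (1−w)·16 = w·60 + (1−w)·31.
Collecting terms: w·111 = (1−w)·15.
The marginal rate of substitution is 15/111, so w = 15/(111+15) = 0.12.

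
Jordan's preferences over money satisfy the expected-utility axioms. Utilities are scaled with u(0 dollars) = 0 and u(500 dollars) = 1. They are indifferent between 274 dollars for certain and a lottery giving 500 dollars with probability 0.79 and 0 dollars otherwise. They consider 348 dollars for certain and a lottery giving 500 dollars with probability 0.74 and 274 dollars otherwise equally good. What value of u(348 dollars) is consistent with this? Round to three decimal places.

0.945

The first gamble pins u(274 dollars): it must equal 0.79·1 + 0.21·0 = 0.79.
Then u(348 dollars) = 0.74·u(500 dollars) + 0.26·u(274 dollars) = 0.74·1.00 + 0.26·0.79 = 0.9454.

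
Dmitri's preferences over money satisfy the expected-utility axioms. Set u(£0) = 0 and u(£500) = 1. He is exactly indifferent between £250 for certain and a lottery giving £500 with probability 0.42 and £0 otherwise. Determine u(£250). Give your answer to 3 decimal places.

The indifference gives u(£250) = 0.42·u(£500) + 0.58·u(£0) = 0.42·1 + 0.58·0 = 0.42.

0.420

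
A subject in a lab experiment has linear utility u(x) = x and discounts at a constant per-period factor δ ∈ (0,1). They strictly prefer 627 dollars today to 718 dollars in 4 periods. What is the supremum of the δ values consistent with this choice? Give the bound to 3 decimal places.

Under u(x) = x this choice says 627 > δ^4·718.
Hence δ^4 < 627/718 = 0.87326, and x ↦ x^(1/4) is increasing on (0,∞).
δ < (627/718)^(1/4) ≈ 0.967.

δ < 0.967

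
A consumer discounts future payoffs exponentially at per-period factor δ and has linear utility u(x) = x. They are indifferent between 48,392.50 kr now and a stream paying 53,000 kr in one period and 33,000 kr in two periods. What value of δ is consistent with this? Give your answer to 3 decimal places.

Equating present values: 48392.50 = 53000δ + 33000δ².
So 33000δ² + 53000δ − 48392.50 = 0.
δ = (−53000 + √(53000² + 4·33000·48392.50)) / (2·33000) = (−53000 + √9196810000.00) / 66000 ≈ 0.650.

δ ≈ 0.650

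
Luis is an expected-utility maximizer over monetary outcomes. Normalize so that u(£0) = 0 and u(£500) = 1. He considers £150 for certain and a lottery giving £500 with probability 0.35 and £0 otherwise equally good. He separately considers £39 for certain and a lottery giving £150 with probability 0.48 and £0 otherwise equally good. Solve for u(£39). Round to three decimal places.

From the first indifference, u(£150) = 0.35·u(£500) + 0.65·u(£0) = 0.35·1 + 0.65·0 = 0.35.
Chaining: u(£39) = 0.48·0.35 + 0.52·0.00 = 0.1680.

0.168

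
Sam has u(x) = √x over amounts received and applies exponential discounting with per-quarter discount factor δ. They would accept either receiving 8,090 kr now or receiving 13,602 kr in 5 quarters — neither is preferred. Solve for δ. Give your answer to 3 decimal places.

Indifference means u(8090) = δ^5 · u(13602), so δ^5 = u(8090)/u(13602).
With u(x) = √x: δ^5 = √8090/√13602 = √(8090/13602) = 0.77121.
Taking the 5th root: δ = 0.77121^(1/5) ≈ 0.949.

δ ≈ 0.949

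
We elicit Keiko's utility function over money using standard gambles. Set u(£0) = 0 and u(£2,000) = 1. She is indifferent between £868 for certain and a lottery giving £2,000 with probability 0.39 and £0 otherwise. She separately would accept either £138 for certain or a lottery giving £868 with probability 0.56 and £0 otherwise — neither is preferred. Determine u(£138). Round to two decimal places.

0.22

First, u(£868) = 0.39·u(£2,000) + 0.61·u(£0) = 0.39.
Then u(£138) = 0.56·u(£868) + 0.44·u(£0) = 0.56·0.39 + 0.44·0.00 = 0.2184.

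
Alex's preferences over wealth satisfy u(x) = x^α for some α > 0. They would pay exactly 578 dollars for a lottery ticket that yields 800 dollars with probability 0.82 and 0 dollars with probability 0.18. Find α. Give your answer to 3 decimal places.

α ≈ 0.611

The lottery's expected utility is 0.82·u(800) + 0.18·u(0) = 0.82·800^α (since u(0) = 0 for α > 0).
Setting u(578) equal to that: 578^α = 0.82·800^α ⇒ (578/800)^α = 0.82.
Take logs: α = ln 0.82 / ln(578/800) ≈ 0.61055.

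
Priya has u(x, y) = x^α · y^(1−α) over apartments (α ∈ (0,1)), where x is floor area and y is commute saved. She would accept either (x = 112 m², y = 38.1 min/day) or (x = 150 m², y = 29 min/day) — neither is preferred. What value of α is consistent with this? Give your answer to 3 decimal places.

Set the two utilities equal: 112^α·38.1^(1−α) = 150^α·29^(1−α).
(112/150)^α = (29/38.1)^(1−α); take logs: α·ln(112/150) = (1−α)·ln(29/38.1), i.e. α·-0.292136 = (1−α)·-0.272918.
With A = -0.292136 and B = -0.272918: α·A = (1−α)·B, so α = B/(A+B) = -0.272918/-0.565054 ≈ 0.483.

α ≈ 0.483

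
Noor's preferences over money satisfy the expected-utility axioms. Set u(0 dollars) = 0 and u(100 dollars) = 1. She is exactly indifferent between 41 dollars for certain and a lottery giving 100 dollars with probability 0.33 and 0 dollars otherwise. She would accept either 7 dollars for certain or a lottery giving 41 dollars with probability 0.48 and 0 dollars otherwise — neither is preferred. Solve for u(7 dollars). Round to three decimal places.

From the first indifference, u(41 dollars) = 0.33·u(100 dollars) + 0.67·u(0 dollars) = 0.33·1 + 0.67·0 = 0.33.
Chaining: u(7 dollars) = 0.48·0.33 + 0.52·0.00 = 0.1584.

0.158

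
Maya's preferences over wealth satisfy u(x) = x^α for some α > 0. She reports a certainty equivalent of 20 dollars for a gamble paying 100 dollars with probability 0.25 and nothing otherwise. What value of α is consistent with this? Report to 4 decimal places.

Since u(0) = 0, the lottery's EU is 0.25·100^α.
Equating: 20^α = 0.25·100^α, i.e. 0.2000^α = 0.25.
Take logs: α = ln 0.25 / ln(20/100) ≈ 0.861353.

α ≈ 0.8614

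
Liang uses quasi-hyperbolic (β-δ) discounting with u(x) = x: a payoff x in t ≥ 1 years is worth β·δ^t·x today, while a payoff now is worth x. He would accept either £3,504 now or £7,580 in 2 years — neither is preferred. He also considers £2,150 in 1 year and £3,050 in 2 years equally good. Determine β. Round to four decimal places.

β ≈ 0.9303

From the later pair, β·δ^1·2150 = β·δ^2·3050; dividing through, δ = 2150/3050 = 0.70492.
Substituting δ into 3504 = β·δ^2·7580: β = 3504/(3766.574) ≈ 0.9303.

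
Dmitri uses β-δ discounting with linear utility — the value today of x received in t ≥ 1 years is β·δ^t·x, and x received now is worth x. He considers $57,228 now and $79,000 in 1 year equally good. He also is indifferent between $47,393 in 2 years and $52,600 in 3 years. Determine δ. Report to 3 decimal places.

δ ≈ 0.901

Both payoffs in the second observation are in the future, so β drops out: δ^2·47393 = δ^3·52600 ⇒ δ = 47393/52600 = 0.90101.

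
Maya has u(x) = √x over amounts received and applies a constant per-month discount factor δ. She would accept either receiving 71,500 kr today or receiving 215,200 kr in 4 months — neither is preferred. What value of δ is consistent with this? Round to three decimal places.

δ ≈ 0.871

Equating discounted utilities: u(71500) = δ^4·u(215200) ⇒ δ^4 = u(71500)/u(215200).
With u(x) = √x: δ^4 = √71500/√215200 = √(71500/215200) = 0.57641.
Taking the 4th root: δ = 0.57641^(1/4) ≈ 0.871.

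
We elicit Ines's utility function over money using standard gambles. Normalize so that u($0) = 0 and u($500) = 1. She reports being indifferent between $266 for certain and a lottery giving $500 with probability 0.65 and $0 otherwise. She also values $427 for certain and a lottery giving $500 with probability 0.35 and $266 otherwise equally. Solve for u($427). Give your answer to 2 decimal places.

0.77

From the first indifference, u($266) = 0.65·u($500) + 0.35·u($0) = 0.65·1 + 0.35·0 = 0.65.
Then u($427) = 0.35·u($500) + 0.65·u($266) = 0.35·1.00 + 0.65·0.65 = 0.7725.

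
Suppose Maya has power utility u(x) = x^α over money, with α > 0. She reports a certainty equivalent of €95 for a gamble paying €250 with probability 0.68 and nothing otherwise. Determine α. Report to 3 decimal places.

The lottery's expected utility is 0.68·u(250) + 0.32·u(0) = 0.68·250^α (since u(0) = 0 for α > 0).
Equating: 95^α = 0.68·250^α, i.e. 0.3800^α = 0.68.
Taking logs: α·ln(95/250) = ln(0.68), so α = -0.385662 / -0.967584 ≈ 0.399.

α ≈ 0.399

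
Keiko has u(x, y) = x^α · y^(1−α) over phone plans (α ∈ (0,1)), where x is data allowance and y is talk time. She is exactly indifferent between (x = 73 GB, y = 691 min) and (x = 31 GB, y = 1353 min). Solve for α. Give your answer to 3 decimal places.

Indifference: 73^α · 691^(1−α) = 31^α · 1353^(1−α).
Rearrange to (73/31)^α = (1353/691)^(1−α) and take logs: α·0.856472 = (1−α)·0.671940.
Thus α·(1.528412) = 0.671940, so α = 0.671940/1.528412 ≈ 0.440.

α ≈ 0.440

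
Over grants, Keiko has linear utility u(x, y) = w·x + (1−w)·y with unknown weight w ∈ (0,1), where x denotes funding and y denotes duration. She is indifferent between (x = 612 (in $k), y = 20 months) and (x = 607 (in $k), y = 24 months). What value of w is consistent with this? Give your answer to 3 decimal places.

Indifference: w·612 + (1−w)·20 = w·607 + (1−w)·24.
w·(612−607) = (1−w)·(24−20), i.e. w·5 = (1−w)·4.
Hence w = 4/(5+4) = 4/9 = 0.444.

w = 0.444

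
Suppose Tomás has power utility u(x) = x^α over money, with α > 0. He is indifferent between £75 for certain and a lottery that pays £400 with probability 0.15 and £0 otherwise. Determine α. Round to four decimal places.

Since u(0) = 0, the lottery's EU is 0.15·400^α.
Indifference: 75^α = 0.15·400^α, so (75/400)^α = 0.15.
α = ln(0.15) / ln(75/400) = -1.8971200/-1.6739764 ≈ 1.1333.

α ≈ 1.1333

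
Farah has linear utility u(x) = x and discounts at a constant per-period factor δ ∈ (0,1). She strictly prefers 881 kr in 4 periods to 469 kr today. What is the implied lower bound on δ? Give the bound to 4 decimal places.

δ > 0.8542

Under u(x) = x this choice says 469 < δ^4·881.
Dividing by 881: δ^4 > 0.53235. Both sides are positive, so the 4th root keeps the direction.
δ > (469/881)^(1/4) ≈ 0.8542.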